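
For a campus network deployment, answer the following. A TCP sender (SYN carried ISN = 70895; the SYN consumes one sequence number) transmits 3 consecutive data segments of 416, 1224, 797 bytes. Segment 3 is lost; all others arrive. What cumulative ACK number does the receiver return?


SYN uses sequence number 70895; first data byte = ISN + 1 = 70896.
Segment 1: SEQ = 70896, len = 416 B, covers [70896, 71311]
Segment 2: SEQ = 71312, len = 1224 B, covers [71312, 72535]
Segment 3: SEQ = 72536, len = 797 B, covers [72536, 73332] [LOST]
In-order data received: bytes [70896, 72535] (segments 1..2).
Segment 3 missing -> gap begins at byte 72536.
Cumulative ACK = next expected in-order byte = 70896 + 416 + 1224 = 72536

72536


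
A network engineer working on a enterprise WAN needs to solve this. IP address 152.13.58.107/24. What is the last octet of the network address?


Given: IP = 152.13.58.107, prefix = /24
Subnet mask = 255.255.255.0
Last octet of IP: 107
Last octet of mask: 0
Network last octet = 107 AND 0 = 0

0


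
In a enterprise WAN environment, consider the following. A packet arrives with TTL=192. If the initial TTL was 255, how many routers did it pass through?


Given: initial TTL = 255, received TTL = 192
Hops = initial TTL - received TTL
Hops = 255 - 192 = 63

63


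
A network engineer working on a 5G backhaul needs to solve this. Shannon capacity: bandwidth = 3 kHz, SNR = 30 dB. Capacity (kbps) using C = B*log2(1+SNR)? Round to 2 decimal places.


Given: B = 3 kHz, SNR = 30 dB
SNR linear = 10^(30/10) = 1000
1 + SNR = 1001
log2(1001) = 9.9672262588
C = 3 * 1000 * 9.9672262588 = 29901.6788 bps
C = 29.901679 kbps -> 29.90 kbps (2 dp)

29.90


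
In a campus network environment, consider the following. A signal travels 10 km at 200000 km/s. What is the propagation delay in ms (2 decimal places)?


Given: distance = 10 km, speed = 200000 km/s
Delay = distance / speed = 10 / 200000 seconds
Delay in ms = 10 * 1000 / 200000
Delay = 0.0500 ms
Rounded to 2 dp = 0.05 ms

0.05


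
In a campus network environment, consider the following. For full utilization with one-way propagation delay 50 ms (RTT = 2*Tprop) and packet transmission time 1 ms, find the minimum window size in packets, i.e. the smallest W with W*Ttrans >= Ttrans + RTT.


Given: Ttrans = 1 ms, RTT = 100 ms (= 2 * Tprop, Tprop = 50 ms)
Time until first ACK returns = Ttrans + RTT = 1 + 100 = 101 ms
Need W * Ttrans >= Ttrans + RTT  ->  W >= (Ttrans + RTT) / Ttrans
(Ttrans + RTT) / Ttrans = 101 / 1 = 101
W_min = ceil(101) = 101

101


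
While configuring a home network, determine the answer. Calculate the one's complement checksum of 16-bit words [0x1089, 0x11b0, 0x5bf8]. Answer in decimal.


Given words: [0x1089, 0x11b0, 0x5bf8]
Step 1: Sum all words
Raw sum = 4233 + 4528 + 23544 = 32305
One's complement = ~32305 & 0xFFFF = 33230

33230


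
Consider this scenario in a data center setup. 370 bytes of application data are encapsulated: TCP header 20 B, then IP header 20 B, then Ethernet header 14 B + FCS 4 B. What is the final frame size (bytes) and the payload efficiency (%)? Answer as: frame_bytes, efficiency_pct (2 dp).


TCP segment = 370 + 20 = 390 B
IP packet = 390 + 20 = 410 B
Ethernet frame = 410 + 14 + 4 = 428 B
Efficiency = app / frame = 370 / 428 = 0.864486 = 86.4486% -> 86.45% (2 dp)

428, 86.45


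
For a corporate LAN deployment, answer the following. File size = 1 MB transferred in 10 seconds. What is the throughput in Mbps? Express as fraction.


Given: file = 1 MB, time = 10 s
File in Mb = 1 * 8 = 8 Mb
Throughput = 8 / 10 Mbps
Throughput = 4/5 Mbps

4/5


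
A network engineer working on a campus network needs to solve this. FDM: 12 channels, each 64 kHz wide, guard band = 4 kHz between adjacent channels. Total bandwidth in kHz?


Given: 12 channels, 64 kHz each, guard = 4 kHz
Channel bandwidth = 12 * 64 = 768 kHz
Guard bands = 11 gaps * 4 kHz = 44 kHz
Total = 768 + 44 = 812 kHz

812


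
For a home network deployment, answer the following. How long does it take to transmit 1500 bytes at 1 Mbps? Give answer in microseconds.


Given: packet = 1500 bytes, bandwidth = 1 Mbps
Packet in bits = 1500 * 8 = 12000 bits
Bandwidth = 1 * 10^6 = 1000000 bps
Time = 12000 / 1000000 seconds
Time in us = 12000 * 10^6 / 1000000 = 12000

12000


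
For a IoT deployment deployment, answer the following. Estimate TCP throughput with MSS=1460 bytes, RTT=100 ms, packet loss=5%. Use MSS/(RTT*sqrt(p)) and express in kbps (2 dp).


Given: MSS = 1460 bytes, RTT = 100 ms, loss = 5%
RTT in seconds = 100 / 1000 = 0.1
Loss rate = 5% = 0.05
sqrt(loss) = sqrt(0.05) = 0.223606797750
Throughput (bytes/s) = 1460 / (0.1 * 0.223606797750) = 65293.1849
Throughput (kbps) = 65293.1849 * 8 / 1000 = 522.345480 -> 522.35 kbps (2 dp)

522.35


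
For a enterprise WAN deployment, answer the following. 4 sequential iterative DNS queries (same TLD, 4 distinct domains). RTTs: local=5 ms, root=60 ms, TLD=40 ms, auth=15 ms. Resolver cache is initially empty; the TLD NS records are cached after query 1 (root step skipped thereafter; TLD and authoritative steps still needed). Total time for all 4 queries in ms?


Lookup 1 (cold cache): local + root + TLD + auth = 5 + 60 + 40 + 15 = 120 ms
Lookups 2..4 (TLD NS cached -> skip root; new domain -> still ask TLD and auth): local + TLD + auth = 5 + 40 + 15 = 60 ms each
Remaining 3 lookups: 3 * 60 = 180 ms
Total = 120 + 180 = 300 ms

300


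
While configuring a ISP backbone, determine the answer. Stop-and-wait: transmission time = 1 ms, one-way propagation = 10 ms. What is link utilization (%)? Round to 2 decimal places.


Given: Ttrans = 1 ms, Tprop = 10 ms
RTT = 2 * Tprop = 2 * 10 = 20 ms
U = Ttrans / (Ttrans + RTT)
U = 1 / (1 + 20)
U = 1 / 21 = 0.047619
U% = 4.76%

4.76


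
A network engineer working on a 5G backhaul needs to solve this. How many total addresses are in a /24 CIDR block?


Given: CIDR prefix /24
Host bits = 32 - 24 = 8
Total addresses = 2^8 = 256

256


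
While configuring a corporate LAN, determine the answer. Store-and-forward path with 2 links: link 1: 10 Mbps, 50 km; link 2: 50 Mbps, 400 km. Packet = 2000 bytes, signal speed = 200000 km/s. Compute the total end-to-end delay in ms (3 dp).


Packet = 2000 bytes = 16000 bits. Store-and-forward: sum (t_trans + t_prop) per link.
Link 1: t_trans = 16000/(10*10^6) s = 1.6000 ms; t_prop = 50/200000 s = 0.2500 ms; subtotal = 1.8500 ms
Link 2: t_trans = 16000/(50*10^6) s = 0.3200 ms; t_prop = 400/200000 s = 2.0000 ms; subtotal = 2.3200 ms
End-to-end = 1.8500 + 2.3200 = 4.1700 ms -> 4.170 ms (3 dp)

4.170


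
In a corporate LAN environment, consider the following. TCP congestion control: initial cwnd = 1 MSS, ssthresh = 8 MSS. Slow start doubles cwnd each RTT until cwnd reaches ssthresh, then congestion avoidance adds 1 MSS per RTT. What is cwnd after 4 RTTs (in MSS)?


RTT 0: cwnd = 1 MSS (initial)
RTT 1: cwnd = 2 MSS (slow start, doubled)
RTT 2: cwnd = 4 MSS (slow start, doubled)
RTT 3: cwnd = 8 MSS (slow start, doubled)
RTT 4: cwnd = 9 MSS (congestion avoidance, +1)

9


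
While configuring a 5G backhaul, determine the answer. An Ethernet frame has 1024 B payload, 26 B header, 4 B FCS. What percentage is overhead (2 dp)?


Given: payload = 1024 B, header = 26 B, trailer = 4 B
Overhead bytes = header + trailer = 26 + 4 = 30
Total frame = payload + overhead = 1024 + 30 = 1054
Overhead % = 30 / 1054 * 100 = 2.8463% -> 2.85% (2 dp)

2.85


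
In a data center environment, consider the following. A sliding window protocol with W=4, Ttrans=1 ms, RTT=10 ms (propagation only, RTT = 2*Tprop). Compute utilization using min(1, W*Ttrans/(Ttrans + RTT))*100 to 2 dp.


Given: W = 4, Ttrans = 1 ms, RTT = 10 ms (= 2 * Tprop, Tprop = 5 ms)
Cycle time = Ttrans + RTT = 1 + 10 = 11 ms (first packet sent until its ACK returns)
W * Ttrans = 4 * 1 = 4 ms of sending per cycle
W * Ttrans / (Ttrans + RTT) = 4 / 11 = 0.363636
U = min(1, 0.363636) = 0.363636
U% = 36.36%

36.36


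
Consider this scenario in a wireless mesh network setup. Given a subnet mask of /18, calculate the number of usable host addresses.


Given: subnet mask /18
Host bits = 32 - 18 = 14
Total addresses = 2^14 = 16384
Usable hosts = 16384 - 2 (network + broadcast) = 16382

16382


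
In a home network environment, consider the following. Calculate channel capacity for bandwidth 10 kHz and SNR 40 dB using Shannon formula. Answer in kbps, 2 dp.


Given: B = 10 kHz, SNR = 40 dB
SNR linear = 10^(40/10) = 10000
1 + SNR = 10001
log2(10001) = 13.2878566418
C = 10 * 1000 * 13.2878566418 = 132878.5664 bps
C = 132.878566 kbps -> 132.88 kbps (2 dp)

132.88


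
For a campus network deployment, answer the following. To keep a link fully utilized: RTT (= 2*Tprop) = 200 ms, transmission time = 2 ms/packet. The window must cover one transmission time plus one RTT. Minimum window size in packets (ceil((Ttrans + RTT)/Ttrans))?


Given: Ttrans = 2 ms, RTT = 200 ms (= 2 * Tprop, Tprop = 100 ms)
Time until first ACK returns = Ttrans + RTT = 2 + 200 = 202 ms
Need W * Ttrans >= Ttrans + RTT  ->  W >= (Ttrans + RTT) / Ttrans
(Ttrans + RTT) / Ttrans = 202 / 2 = 101
W_min = ceil(101) = 101

101


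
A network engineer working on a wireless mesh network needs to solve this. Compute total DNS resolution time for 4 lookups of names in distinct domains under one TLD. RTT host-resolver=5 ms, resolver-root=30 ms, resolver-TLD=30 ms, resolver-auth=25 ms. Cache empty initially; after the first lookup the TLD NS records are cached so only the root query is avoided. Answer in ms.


Lookup 1 (cold cache): local + root + TLD + auth = 5 + 30 + 30 + 25 = 90 ms
Lookups 2..4 (TLD NS cached -> skip root; new domain -> still ask TLD and auth): local + TLD + auth = 5 + 30 + 25 = 60 ms each
Remaining 3 lookups: 3 * 60 = 180 ms
Total = 90 + 180 = 270 ms

270


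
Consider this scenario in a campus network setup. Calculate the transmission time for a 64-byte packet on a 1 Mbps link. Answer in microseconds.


Given: packet = 64 bytes, bandwidth = 1 Mbps
Packet in bits = 64 * 8 = 512 bits
Bandwidth = 1 * 10^6 = 1000000 bps
Time = 512 / 1000000 seconds
Time in us = 512 * 10^6 / 1000000 = 512

512


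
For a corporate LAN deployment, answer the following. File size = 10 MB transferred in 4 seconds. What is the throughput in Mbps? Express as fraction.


Given: file = 10 MB, time = 4 s
File in Mb = 10 * 8 = 80 Mb
Throughput = 80 / 4 Mbps
Throughput = 20 Mbps

20


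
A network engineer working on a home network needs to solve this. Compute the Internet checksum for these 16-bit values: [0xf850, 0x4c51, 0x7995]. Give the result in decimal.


Given words: [0xf850, 0x4c51, 0x7995]
Step 1: Sum all words
Raw sum = 63568 + 19537 + 31125 = 114230
Step 2: Fold carry: (48694 + 1) = 48695
One's complement = ~48695 & 0xFFFF = 16840

16840


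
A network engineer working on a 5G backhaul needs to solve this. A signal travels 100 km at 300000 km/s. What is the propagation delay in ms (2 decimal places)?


Given: distance = 100 km, speed = 300000 km/s
Delay = distance / speed = 100 / 300000 seconds
Delay in ms = 100 * 1000 / 300000
Delay = 0.3333 ms
Rounded to 2 dp = 0.33 ms

0.33


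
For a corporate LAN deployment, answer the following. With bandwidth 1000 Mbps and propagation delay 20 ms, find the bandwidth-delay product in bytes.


Given: bandwidth = 1000 Mbps, delay = 20 ms
BDP in bits = 1000 * 10^6 * 20 / 1000
BDP in bits = 20000000
BDP in bytes = 20000000 / 8 = 2500000

2500000


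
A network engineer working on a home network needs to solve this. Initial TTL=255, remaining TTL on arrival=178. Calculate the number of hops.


Given: initial TTL = 255, received TTL = 178
Hops = initial TTL - received TTL
Hops = 255 - 178 = 77

77


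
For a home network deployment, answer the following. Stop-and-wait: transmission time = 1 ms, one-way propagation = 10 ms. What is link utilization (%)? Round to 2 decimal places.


Given: Ttrans = 1 ms, Tprop = 10 ms
RTT = 2 * Tprop = 2 * 10 = 20 ms
U = Ttrans / (Ttrans + RTT)
U = 1 / (1 + 20)
U = 1 / 21 = 0.047619
U% = 4.76%

4.76


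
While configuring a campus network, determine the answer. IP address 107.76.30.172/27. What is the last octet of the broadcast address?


Given: IP = 107.76.30.172, prefix = /27
Host bits = 32 - 27 = 5
Network last octet = 172 AND mask = 160
Host part size = 2^5 - 1 = 31
Broadcast last octet = 160 OR 31 = 191

191


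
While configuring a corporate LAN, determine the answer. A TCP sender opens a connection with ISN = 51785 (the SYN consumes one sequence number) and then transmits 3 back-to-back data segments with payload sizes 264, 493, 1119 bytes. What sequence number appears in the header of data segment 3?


The SYN occupies sequence number ISN = 51785, so the first data byte is ISN + 1 = 51786.
SEQ of data segment i = (ISN + 1) + sum of payload sizes of segments 1..i-1.
Segment 1: SEQ = 51786, payload = 264 bytes
Segment 2: SEQ = 52050, payload = 493 bytes
Segment 3: SEQ = 52543, payload = 1119 bytes
SEQ of segment 3 = 51786 + 264 + 493 = 52543

52543


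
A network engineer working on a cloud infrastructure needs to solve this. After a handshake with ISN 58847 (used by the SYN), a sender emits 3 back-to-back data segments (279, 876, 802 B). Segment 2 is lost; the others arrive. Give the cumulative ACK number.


SYN uses sequence number 58847; first data byte = ISN + 1 = 58848.
Segment 1: SEQ = 58848, len = 279 B, covers [58848, 59126]
Segment 2: SEQ = 59127, len = 876 B, covers [59127, 60002] [LOST]
Segment 3: SEQ = 60003, len = 802 B, covers [60003, 60804]
In-order data received: bytes [58848, 59126] (segments 1..1).
Segment 2 missing -> gap begins at byte 59127; later segments buffered out of order.
Cumulative ACK = next expected in-order byte = 58848 + 279 = 59127

59127


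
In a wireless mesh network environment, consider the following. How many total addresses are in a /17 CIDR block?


Given: CIDR prefix /17
Host bits = 32 - 17 = 15
Total addresses = 2^15 = 32768

32768


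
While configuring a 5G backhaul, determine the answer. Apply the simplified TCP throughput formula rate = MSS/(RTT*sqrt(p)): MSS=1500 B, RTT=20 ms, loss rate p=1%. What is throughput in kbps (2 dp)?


Given: MSS = 1500 bytes, RTT = 20 ms, loss = 1%
RTT in seconds = 20 / 1000 = 0.02
Loss rate = 1% = 0.01
sqrt(loss) = sqrt(0.01) = 0.1
Throughput (bytes/s) = 1500 / (0.02 * 0.1) = 750000.0000
Throughput (kbps) = 750000.0000 * 8 / 1000 = 6000.000000 -> 6000.00 kbps (2 dp)

6000.00


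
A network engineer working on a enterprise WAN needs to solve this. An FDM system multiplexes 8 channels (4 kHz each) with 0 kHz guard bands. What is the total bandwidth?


Given: 8 channels, 4 kHz each, guard = 0 kHz
Channel bandwidth = 8 * 4 = 32 kHz
Guard bands = 7 gaps * 0 kHz = 0 kHz
Total = 32 + 0 = 32 kHz

32


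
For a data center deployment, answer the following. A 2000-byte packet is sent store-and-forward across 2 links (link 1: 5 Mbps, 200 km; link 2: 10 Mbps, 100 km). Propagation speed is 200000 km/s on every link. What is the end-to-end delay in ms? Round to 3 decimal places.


Packet = 2000 bytes = 16000 bits. Store-and-forward: sum (t_trans + t_prop) per link.
Link 1: t_trans = 16000/(5*10^6) s = 3.2000 ms; t_prop = 200/200000 s = 1.0000 ms; subtotal = 4.2000 ms
Link 2: t_trans = 16000/(10*10^6) s = 1.6000 ms; t_prop = 100/200000 s = 0.5000 ms; subtotal = 2.1000 ms
End-to-end = 4.2000 + 2.1000 = 6.3000 ms -> 6.300 ms (3 dp)

6.300


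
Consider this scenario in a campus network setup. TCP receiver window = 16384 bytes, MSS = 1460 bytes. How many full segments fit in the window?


Given: RWND = 16384 bytes, MSS = 1460 bytes
Full segments = floor(RWND / MSS)
Full segments = floor(16384 / 1460)
Full segments = floor(11.2219) = 11

11


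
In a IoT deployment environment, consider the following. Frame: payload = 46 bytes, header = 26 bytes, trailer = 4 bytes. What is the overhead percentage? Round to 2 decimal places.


Given: payload = 46 B, header = 26 B, trailer = 4 B
Overhead bytes = header + trailer = 26 + 4 = 30
Total frame = payload + overhead = 46 + 30 = 76
Overhead % = 30 / 76 * 100 = 39.4737% -> 39.47% (2 dp)

39.47


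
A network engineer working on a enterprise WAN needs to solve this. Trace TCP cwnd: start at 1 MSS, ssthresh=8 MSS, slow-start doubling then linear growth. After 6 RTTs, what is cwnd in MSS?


RTT 0: cwnd = 1 MSS (initial)
RTT 1: cwnd = 2 MSS (slow start, doubled)
RTT 2: cwnd = 4 MSS (slow start, doubled)
RTT 3: cwnd = 8 MSS (slow start, doubled)
RTT 4: cwnd = 9 MSS (congestion avoidance, +1)
RTT 5: cwnd = 10 MSS (congestion avoidance, +1)
RTT 6: cwnd = 11 MSS (congestion avoidance, +1)

11


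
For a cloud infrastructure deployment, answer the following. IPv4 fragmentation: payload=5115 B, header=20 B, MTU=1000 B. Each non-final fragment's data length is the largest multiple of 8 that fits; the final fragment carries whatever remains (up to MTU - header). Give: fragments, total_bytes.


Max data per non-final fragment = floor((MTU - header)/8)*8 = floor((1000 - 20)/8)*8 = floor(980/8)*8 = 976 B
Final fragment needs no 8-byte alignment: it can carry up to MTU - header = 980 B
Non-final fragments needed = ceil((payload - 980) / 976) = ceil(4135/976) = ceil(4.2367) = 5
Number of fragments = 5 + 1 = 6
Fragment sizes (data): 5 * 976 B + 235 B (last, 235 <= 980 OK)
Total bytes sent = payload + n_frags * header = 5115 + 6*20 = 5115 + 120 = 5235 B

6, 5235


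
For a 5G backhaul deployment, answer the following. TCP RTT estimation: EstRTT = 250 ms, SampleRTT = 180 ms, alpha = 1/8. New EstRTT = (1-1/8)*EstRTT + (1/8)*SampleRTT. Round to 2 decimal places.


Given: EstRTT = 250 ms, SampleRTT = 180 ms, alpha = 1/8
New EstRTT = (1 - alpha) * EstRTT + alpha * SampleRTT
(7/8) * 250 = 218.75
(1/8) * 180 = 22.5
New EstRTT = 218.75 + 22.5 = 241.25 ms -> 241.25 ms (2 dp)

241.25


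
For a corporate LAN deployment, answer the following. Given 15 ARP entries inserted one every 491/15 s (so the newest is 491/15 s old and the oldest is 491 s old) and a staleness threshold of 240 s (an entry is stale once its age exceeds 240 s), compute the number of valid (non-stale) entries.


Ages are k * 491/15 s for k = 1..15 (spacing = 32.7333 s).
Entry k is valid iff k * 491/15 <= 240 iff k <= 15 * 240 / 491 = 7.3320
n_valid = floor(7.3320) = 7
(n_stale = 15 - 7 = 8)

7


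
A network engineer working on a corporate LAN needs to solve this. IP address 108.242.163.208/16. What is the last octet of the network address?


Given: IP = 108.242.163.208, prefix = /16
Subnet mask = 255.255.0.0
Last octet of IP: 208
Last octet of mask: 0
Network last octet = 208 AND 0 = 0

0


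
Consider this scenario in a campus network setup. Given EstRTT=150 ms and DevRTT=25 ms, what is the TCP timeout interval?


Given: EstRTT = 150 ms, DevRTT = 25 ms
Timeout = EstRTT + 4 * DevRTT
4 * DevRTT = 4 * 25 = 100
Timeout = 150 + 100 = 250 ms

250


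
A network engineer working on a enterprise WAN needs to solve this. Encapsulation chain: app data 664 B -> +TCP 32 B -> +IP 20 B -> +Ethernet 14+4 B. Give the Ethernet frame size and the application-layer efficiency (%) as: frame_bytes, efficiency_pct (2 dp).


TCP segment = 664 + 32 = 696 B
IP packet = 696 + 20 = 716 B
Ethernet frame = 716 + 14 + 4 = 734 B
Efficiency = app / frame = 664 / 734 = 0.904632 = 90.4632% -> 90.46% (2 dp)

734, 90.46


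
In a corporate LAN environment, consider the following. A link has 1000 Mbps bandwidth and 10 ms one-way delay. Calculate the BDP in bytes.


Given: bandwidth = 1000 Mbps, delay = 10 ms
BDP in bits = 1000 * 10^6 * 10 / 1000
BDP in bits = 10000000
BDP in bytes = 10000000 / 8 = 1250000

1250000


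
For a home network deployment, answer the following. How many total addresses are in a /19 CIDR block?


Given: CIDR prefix /19
Host bits = 32 - 19 = 13
Total addresses = 2^13 = 8192

8192


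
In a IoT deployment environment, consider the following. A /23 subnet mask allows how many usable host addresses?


Given: subnet mask /23
Host bits = 32 - 23 = 9
Total addresses = 2^9 = 512
Usable hosts = 512 - 2 (network + broadcast) = 510

510


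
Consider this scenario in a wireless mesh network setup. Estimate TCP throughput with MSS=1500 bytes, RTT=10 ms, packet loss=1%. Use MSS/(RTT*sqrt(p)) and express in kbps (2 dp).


Given: MSS = 1500 bytes, RTT = 10 ms, loss = 1%
RTT in seconds = 10 / 1000 = 0.01
Loss rate = 1% = 0.01
sqrt(loss) = sqrt(0.01) = 0.1
Throughput (bytes/s) = 1500 / (0.01 * 0.1) = 1500000.0000
Throughput (kbps) = 1500000.0000 * 8 / 1000 = 12000.000000 -> 12000.00 kbps (2 dp)

12000.00


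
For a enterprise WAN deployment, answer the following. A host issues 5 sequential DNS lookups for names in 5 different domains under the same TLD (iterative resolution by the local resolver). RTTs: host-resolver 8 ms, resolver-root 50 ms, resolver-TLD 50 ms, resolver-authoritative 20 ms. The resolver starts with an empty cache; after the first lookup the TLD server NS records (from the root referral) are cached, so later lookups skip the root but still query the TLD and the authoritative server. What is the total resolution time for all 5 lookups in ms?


Lookup 1 (cold cache): local + root + TLD + auth = 8 + 50 + 50 + 20 = 128 ms
Lookups 2..5 (TLD NS cached -> skip root; new domain -> still ask TLD and auth): local + TLD + auth = 8 + 50 + 20 = 78 ms each
Remaining 4 lookups: 4 * 78 = 312 ms
Total = 128 + 312 = 440 ms

440


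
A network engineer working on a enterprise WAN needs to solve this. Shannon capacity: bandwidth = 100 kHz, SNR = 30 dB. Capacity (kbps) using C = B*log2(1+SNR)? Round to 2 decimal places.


Given: B = 100 kHz, SNR = 30 dB
SNR linear = 10^(30/10) = 1000
1 + SNR = 1001
log2(1001) = 9.9672262588
C = 100 * 1000 * 9.9672262588 = 996722.6259 bps
C = 996.722626 kbps -> 996.72 kbps (2 dp)

996.72


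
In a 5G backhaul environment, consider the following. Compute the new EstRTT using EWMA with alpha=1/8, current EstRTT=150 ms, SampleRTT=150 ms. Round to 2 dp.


Given: EstRTT = 150 ms, SampleRTT = 150 ms, alpha = 1/8
New EstRTT = (1 - alpha) * EstRTT + alpha * SampleRTT
(7/8) * 150 = 131.25
(1/8) * 150 = 18.75
New EstRTT = 131.25 + 18.75 = 150 ms -> 150.00 ms (2 dp)

150.00


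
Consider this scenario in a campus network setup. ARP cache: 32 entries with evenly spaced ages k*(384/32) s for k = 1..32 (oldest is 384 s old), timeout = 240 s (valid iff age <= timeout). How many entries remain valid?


Ages are k * 384/32 s for k = 1..32 (spacing = 12.0000 s).
Entry k is valid iff k * 384/32 <= 240 iff k <= 32 * 240 / 384 = 20.0000
n_valid = floor(20.0000) = 20
(n_stale = 32 - 20 = 12)

20


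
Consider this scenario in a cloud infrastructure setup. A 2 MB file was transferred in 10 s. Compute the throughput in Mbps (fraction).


Given: file = 2 MB, time = 10 s
File in Mb = 2 * 8 = 16 Mb
Throughput = 16 / 10 Mbps
Throughput = 8/5 Mbps

8/5


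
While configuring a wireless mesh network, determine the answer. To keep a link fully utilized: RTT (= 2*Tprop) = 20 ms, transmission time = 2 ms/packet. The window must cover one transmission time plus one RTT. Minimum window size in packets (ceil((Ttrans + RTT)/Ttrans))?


Given: Ttrans = 2 ms, RTT = 20 ms (= 2 * Tprop, Tprop = 10 ms)
Time until first ACK returns = Ttrans + RTT = 2 + 20 = 22 ms
Need W * Ttrans >= Ttrans + RTT  ->  W >= (Ttrans + RTT) / Ttrans
(Ttrans + RTT) / Ttrans = 22 / 2 = 11
W_min = ceil(11) = 11

11


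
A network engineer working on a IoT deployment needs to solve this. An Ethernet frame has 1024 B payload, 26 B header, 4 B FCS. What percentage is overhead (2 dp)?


Given: payload = 1024 B, header = 26 B, trailer = 4 B
Overhead bytes = header + trailer = 26 + 4 = 30
Total frame = payload + overhead = 1024 + 30 = 1054
Overhead % = 30 / 1054 * 100 = 2.8463% -> 2.85% (2 dp)

2.85


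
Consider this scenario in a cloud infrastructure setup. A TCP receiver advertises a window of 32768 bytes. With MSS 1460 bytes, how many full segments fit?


Given: RWND = 32768 bytes, MSS = 1460 bytes
Full segments = floor(RWND / MSS)
Full segments = floor(32768 / 1460)
Full segments = floor(22.4438) = 22

22


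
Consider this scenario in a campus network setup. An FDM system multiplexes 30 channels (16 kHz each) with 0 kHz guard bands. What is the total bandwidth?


Given: 30 channels, 16 kHz each, guard = 0 kHz
Channel bandwidth = 30 * 16 = 480 kHz
Guard bands = 29 gaps * 0 kHz = 0 kHz
Total = 480 + 0 = 480 kHz

480


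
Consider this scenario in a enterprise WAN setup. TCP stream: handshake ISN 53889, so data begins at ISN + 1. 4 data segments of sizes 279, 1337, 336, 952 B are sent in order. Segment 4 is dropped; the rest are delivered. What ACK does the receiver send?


SYN uses sequence number 53889; first data byte = ISN + 1 = 53890.
Segment 1: SEQ = 53890, len = 279 B, covers [53890, 54168]
Segment 2: SEQ = 54169, len = 1337 B, covers [54169, 55505]
Segment 3: SEQ = 55506, len = 336 B, covers [55506, 55841]
Segment 4: SEQ = 55842, len = 952 B, covers [55842, 56793] [LOST]
In-order data received: bytes [53890, 55841] (segments 1..3).
Segment 4 missing -> gap begins at byte 55842.
Cumulative ACK = next expected in-order byte = 53890 + 279 + 1337 + 336 = 55842

55842


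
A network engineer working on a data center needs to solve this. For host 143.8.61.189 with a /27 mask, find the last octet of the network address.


Given: IP = 143.8.61.189, prefix = /27
Subnet mask = 255.255.255.224
Last octet of IP: 189
Last octet of mask: 224
Network last octet = 189 AND 224 = 160

160


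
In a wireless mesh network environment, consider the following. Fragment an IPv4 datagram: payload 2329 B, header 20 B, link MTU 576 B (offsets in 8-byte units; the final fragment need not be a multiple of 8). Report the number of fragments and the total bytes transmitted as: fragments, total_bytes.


Max data per non-final fragment = floor((MTU - header)/8)*8 = floor((576 - 20)/8)*8 = floor(556/8)*8 = 552 B
Final fragment needs no 8-byte alignment: it can carry up to MTU - header = 556 B
Non-final fragments needed = ceil((payload - 556) / 552) = ceil(1773/552) = ceil(3.2120) = 4
Number of fragments = 4 + 1 = 5
Fragment sizes (data): 4 * 552 B + 121 B (last, 121 <= 556 OK)
Total bytes sent = payload + n_frags * header = 2329 + 5*20 = 2329 + 100 = 2429 B

5, 2429


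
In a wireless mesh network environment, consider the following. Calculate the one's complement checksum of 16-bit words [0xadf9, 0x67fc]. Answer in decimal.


Given words: [0xadf9, 0x67fc]
Step 1: Sum all words
Raw sum = 44537 + 26620 = 71157
Step 2: Fold carry: (5621 + 1) = 5622
One's complement = ~5622 & 0xFFFF = 59913

59913


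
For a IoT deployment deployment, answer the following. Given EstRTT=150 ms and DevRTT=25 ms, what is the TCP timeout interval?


Given: EstRTT = 150 ms, DevRTT = 25 ms
Timeout = EstRTT + 4 * DevRTT
4 * DevRTT = 4 * 25 = 100
Timeout = 150 + 100 = 250 ms

250


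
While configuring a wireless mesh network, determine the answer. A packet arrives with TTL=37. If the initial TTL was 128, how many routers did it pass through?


Given: initial TTL = 128, received TTL = 37
Hops = initial TTL - received TTL
Hops = 128 - 37 = 91

91


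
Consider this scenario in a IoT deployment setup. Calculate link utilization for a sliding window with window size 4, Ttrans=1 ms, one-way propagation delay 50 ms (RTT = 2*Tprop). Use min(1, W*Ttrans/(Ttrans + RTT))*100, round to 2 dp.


Given: W = 4, Ttrans = 1 ms, RTT = 100 ms (= 2 * Tprop, Tprop = 50 ms)
Cycle time = Ttrans + RTT = 1 + 100 = 101 ms (first packet sent until its ACK returns)
W * Ttrans = 4 * 1 = 4 ms of sending per cycle
W * Ttrans / (Ttrans + RTT) = 4 / 101 = 0.039604
U = min(1, 0.039604) = 0.039604
U% = 3.96%

3.96


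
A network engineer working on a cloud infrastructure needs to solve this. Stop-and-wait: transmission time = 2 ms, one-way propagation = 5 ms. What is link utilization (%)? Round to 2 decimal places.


Given: Ttrans = 2 ms, Tprop = 5 ms
RTT = 2 * Tprop = 2 * 5 = 10 ms
U = Ttrans / (Ttrans + RTT)
U = 2 / (2 + 10)
U = 2 / 12 = 0.166667
U% = 16.67%

16.67


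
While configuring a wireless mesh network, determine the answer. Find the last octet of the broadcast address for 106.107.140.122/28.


Given: IP = 106.107.140.122, prefix = /28
Host bits = 32 - 28 = 4
Network last octet = 122 AND mask = 112
Host part size = 2^4 - 1 = 15
Broadcast last octet = 112 OR 15 = 127

127


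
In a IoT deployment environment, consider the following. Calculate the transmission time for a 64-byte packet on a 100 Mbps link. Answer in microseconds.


Given: packet = 64 bytes, bandwidth = 100 Mbps
Packet in bits = 64 * 8 = 512 bits
Bandwidth = 100 * 10^6 = 100000000 bps
Time = 512 / 100000000 seconds
Time in us = 512 * 10^6 / 100000000 = 5.12

5.12


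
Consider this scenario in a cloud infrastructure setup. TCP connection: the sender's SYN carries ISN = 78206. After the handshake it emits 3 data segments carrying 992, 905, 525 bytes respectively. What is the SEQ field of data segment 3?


The SYN occupies sequence number ISN = 78206, so the first data byte is ISN + 1 = 78207.
SEQ of data segment i = (ISN + 1) + sum of payload sizes of segments 1..i-1.
Segment 1: SEQ = 78207, payload = 992 bytes
Segment 2: SEQ = 79199, payload = 905 bytes
Segment 3: SEQ = 80104, payload = 525 bytes
SEQ of segment 3 = 78207 + 992 + 905 = 80104

80104


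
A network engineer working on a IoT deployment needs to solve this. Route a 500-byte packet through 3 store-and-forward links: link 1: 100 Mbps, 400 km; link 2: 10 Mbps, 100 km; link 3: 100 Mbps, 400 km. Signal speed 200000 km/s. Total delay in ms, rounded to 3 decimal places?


Packet = 500 bytes = 4000 bits. Store-and-forward: sum (t_trans + t_prop) per link.
Link 1: t_trans = 4000/(100*10^6) s = 0.0400 ms; t_prop = 400/200000 s = 2.0000 ms; subtotal = 2.0400 ms
Link 2: t_trans = 4000/(10*10^6) s = 0.4000 ms; t_prop = 100/200000 s = 0.5000 ms; subtotal = 0.9000 ms
Link 3: t_trans = 4000/(100*10^6) s = 0.0400 ms; t_prop = 400/200000 s = 2.0000 ms; subtotal = 2.0400 ms
End-to-end = 2.0400 + 0.9000 + 2.0400 = 4.9800 ms -> 4.980 ms (3 dp)

4.980


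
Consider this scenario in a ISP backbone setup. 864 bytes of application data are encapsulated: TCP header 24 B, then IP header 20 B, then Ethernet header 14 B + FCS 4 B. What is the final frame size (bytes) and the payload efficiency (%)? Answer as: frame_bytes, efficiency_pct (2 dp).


TCP segment = 864 + 24 = 888 B
IP packet = 888 + 20 = 908 B
Ethernet frame = 908 + 14 + 4 = 926 B
Efficiency = app / frame = 864 / 926 = 0.933045 = 93.3045% -> 93.30% (2 dp)

926, 93.30


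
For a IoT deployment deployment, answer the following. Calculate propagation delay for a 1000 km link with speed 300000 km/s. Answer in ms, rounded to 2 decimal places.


Given: distance = 1000 km, speed = 300000 km/s
Delay = distance / speed = 1000 / 300000 seconds
Delay in ms = 1000 * 1000 / 300000
Delay = 3.3333 ms
Rounded to 2 dp = 3.33 ms

3.33


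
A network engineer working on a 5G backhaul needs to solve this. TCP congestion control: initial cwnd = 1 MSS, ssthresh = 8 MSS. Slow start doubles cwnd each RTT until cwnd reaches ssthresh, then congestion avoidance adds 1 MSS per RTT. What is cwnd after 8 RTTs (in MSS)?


RTT 0: cwnd = 1 MSS (initial)
RTT 1: cwnd = 2 MSS (slow start, doubled)
RTT 2: cwnd = 4 MSS (slow start, doubled)
RTT 3: cwnd = 8 MSS (slow start, doubled)
RTT 4: cwnd = 9 MSS (congestion avoidance, +1)
RTT 5: cwnd = 10 MSS (congestion avoidance, +1)
RTT 6: cwnd = 11 MSS (congestion avoidance, +1)
RTT 7: cwnd = 12 MSS (congestion avoidance, +1)
RTT 8: cwnd = 13 MSS (congestion avoidance, +1)

13


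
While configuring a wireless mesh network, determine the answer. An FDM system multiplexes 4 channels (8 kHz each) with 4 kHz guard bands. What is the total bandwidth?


Given: 4 channels, 8 kHz each, guard = 4 kHz
Channel bandwidth = 4 * 8 = 32 kHz
Guard bands = 3 gaps * 4 kHz = 12 kHz
Total = 32 + 12 = 44 kHz

44


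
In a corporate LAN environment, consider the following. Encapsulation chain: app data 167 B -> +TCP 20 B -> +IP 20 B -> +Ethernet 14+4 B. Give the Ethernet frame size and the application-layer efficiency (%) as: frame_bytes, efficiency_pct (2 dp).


TCP segment = 167 + 20 = 187 B
IP packet = 187 + 20 = 207 B
Ethernet frame = 207 + 14 + 4 = 225 B
Efficiency = app / frame = 167 / 225 = 0.742222 = 74.2222% -> 74.22% (2 dp)

225, 74.22


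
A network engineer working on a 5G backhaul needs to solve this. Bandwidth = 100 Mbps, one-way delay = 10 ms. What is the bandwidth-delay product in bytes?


Given: bandwidth = 100 Mbps, delay = 10 ms
BDP in bits = 100 * 10^6 * 10 / 1000
BDP in bits = 1000000
BDP in bytes = 1000000 / 8 = 125000

125000


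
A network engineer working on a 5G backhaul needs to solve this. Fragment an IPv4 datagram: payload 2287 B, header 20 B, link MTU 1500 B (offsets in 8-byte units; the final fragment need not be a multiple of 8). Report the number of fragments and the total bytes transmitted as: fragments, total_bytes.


Max data per non-final fragment = floor((MTU - header)/8)*8 = floor((1500 - 20)/8)*8 = floor(1480/8)*8 = 1480 B
Final fragment needs no 8-byte alignment: it can carry up to MTU - header = 1480 B
Non-final fragments needed = ceil((payload - 1480) / 1480) = ceil(807/1480) = ceil(0.5453) = 1
Number of fragments = 1 + 1 = 2
Fragment sizes (data): 1 * 1480 B + 807 B (last, 807 <= 1480 OK)
Total bytes sent = payload + n_frags * header = 2287 + 2*20 = 2287 + 40 = 2327 B

2, 2327


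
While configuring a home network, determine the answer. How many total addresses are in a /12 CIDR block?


Given: CIDR prefix /12
Host bits = 32 - 12 = 20
Total addresses = 2^20 = 1048576

1048576


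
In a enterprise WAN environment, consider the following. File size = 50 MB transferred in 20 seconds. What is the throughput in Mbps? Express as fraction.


Given: file = 50 MB, time = 20 s
File in Mb = 50 * 8 = 400 Mb
Throughput = 400 / 20 Mbps
Throughput = 20 Mbps

20


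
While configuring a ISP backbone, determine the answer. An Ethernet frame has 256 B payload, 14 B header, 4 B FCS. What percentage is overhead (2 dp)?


Given: payload = 256 B, header = 14 B, trailer = 4 B
Overhead bytes = header + trailer = 14 + 4 = 18
Total frame = payload + overhead = 256 + 18 = 274
Overhead % = 18 / 274 * 100 = 6.5693% -> 6.57% (2 dp)

6.57


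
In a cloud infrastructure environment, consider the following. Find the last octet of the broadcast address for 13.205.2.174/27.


Given: IP = 13.205.2.174, prefix = /27
Host bits = 32 - 27 = 5
Network last octet = 174 AND mask = 160
Host part size = 2^5 - 1 = 31
Broadcast last octet = 160 OR 31 = 191

191


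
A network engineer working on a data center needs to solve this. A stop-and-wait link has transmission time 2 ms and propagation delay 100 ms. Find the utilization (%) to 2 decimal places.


Given: Ttrans = 2 ms, Tprop = 100 ms
RTT = 2 * Tprop = 2 * 100 = 200 ms
U = Ttrans / (Ttrans + RTT)
U = 2 / (2 + 200)
U = 2 / 202 = 0.009901
U% = 0.99%

0.99


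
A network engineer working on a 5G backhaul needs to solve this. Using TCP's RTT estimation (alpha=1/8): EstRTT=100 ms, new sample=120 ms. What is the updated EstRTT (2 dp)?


Given: EstRTT = 100 ms, SampleRTT = 120 ms, alpha = 1/8
New EstRTT = (1 - alpha) * EstRTT + alpha * SampleRTT
(7/8) * 100 = 87.5
(1/8) * 120 = 15
New EstRTT = 87.5 + 15 = 102.5 ms -> 102.50 ms (2 dp)

102.50


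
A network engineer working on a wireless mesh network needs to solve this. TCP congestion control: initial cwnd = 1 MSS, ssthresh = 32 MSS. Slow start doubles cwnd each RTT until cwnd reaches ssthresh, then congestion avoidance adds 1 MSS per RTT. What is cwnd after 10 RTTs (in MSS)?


RTT 0: cwnd = 1 MSS (initial)
RTT 1: cwnd = 2 MSS (slow start, doubled)
RTT 2: cwnd = 4 MSS (slow start, doubled)
RTT 3: cwnd = 8 MSS (slow start, doubled)
RTT 4: cwnd = 16 MSS (slow start, doubled)
RTT 5: cwnd = 32 MSS (slow start, doubled)
RTT 6: cwnd = 33 MSS (congestion avoidance, +1)
RTT 7: cwnd = 34 MSS (congestion avoidance, +1)
RTT 8: cwnd = 35 MSS (congestion avoidance, +1)
RTT 9: cwnd = 36 MSS (congestion avoidance, +1)
RTT 10: cwnd = 37 MSS (congestion avoidance, +1)

37


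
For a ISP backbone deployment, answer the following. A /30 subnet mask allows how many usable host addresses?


Given: subnet mask /30
Host bits = 32 - 30 = 2
Total addresses = 2^2 = 4
Usable hosts = 4 - 2 (network + broadcast) = 2

2


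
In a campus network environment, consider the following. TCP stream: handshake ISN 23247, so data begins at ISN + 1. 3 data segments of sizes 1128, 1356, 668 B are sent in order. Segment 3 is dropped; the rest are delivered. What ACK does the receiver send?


SYN uses sequence number 23247; first data byte = ISN + 1 = 23248.
Segment 1: SEQ = 23248, len = 1128 B, covers [23248, 24375]
Segment 2: SEQ = 24376, len = 1356 B, covers [24376, 25731]
Segment 3: SEQ = 25732, len = 668 B, covers [25732, 26399] [LOST]
In-order data received: bytes [23248, 25731] (segments 1..2).
Segment 3 missing -> gap begins at byte 25732.
Cumulative ACK = next expected in-order byte = 23248 + 1128 + 1356 = 25732

25732


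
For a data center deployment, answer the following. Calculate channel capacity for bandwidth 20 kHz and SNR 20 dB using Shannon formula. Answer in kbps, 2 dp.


Given: B = 20 kHz, SNR = 20 dB
SNR linear = 10^(20/10) = 100
1 + SNR = 101
log2(101) = 6.6582114828
C = 20 * 1000 * 6.6582114828 = 133164.2297 bps
C = 133.164230 kbps -> 133.16 kbps (2 dp)

133.16


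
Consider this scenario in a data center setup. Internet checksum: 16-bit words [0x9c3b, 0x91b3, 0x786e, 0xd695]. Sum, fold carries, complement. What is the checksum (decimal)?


Given words: [0x9c3b, 0x91b3, 0x786e, 0xd695]
Step 1: Sum all words
Raw sum = 39995 + 37299 + 30830 + 54933 = 163057
Step 2: Fold carry: (31985 + 2) = 31987
One's complement = ~31987 & 0xFFFF = 33548

33548


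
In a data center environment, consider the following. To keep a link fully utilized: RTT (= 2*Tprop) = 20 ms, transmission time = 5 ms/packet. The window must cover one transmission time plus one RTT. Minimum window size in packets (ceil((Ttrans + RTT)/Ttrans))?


Given: Ttrans = 5 ms, RTT = 20 ms (= 2 * Tprop, Tprop = 10 ms)
Time until first ACK returns = Ttrans + RTT = 5 + 20 = 25 ms
Need W * Ttrans >= Ttrans + RTT  ->  W >= (Ttrans + RTT) / Ttrans
(Ttrans + RTT) / Ttrans = 25 / 5 = 5
W_min = ceil(5) = 5

5


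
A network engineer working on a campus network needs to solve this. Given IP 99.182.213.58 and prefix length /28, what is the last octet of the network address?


Given: IP = 99.182.213.58, prefix = /28
Subnet mask = 255.255.255.240
Last octet of IP: 58
Last octet of mask: 240
Network last octet = 58 AND 240 = 48

48


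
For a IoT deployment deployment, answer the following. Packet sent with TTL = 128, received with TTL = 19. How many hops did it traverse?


Given: initial TTL = 128, received TTL = 19
Hops = initial TTL - received TTL
Hops = 128 - 19 = 109

109


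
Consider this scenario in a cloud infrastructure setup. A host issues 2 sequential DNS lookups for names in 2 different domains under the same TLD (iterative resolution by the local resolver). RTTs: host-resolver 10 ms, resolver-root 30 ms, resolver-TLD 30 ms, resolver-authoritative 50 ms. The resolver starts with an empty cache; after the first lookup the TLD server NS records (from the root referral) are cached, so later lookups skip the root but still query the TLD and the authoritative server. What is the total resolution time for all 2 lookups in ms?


Lookup 1 (cold cache): local + root + TLD + auth = 10 + 30 + 30 + 50 = 120 ms
Lookups 2..2 (TLD NS cached -> skip root; new domain -> still ask TLD and auth): local + TLD + auth = 10 + 30 + 50 = 90 ms each
Remaining 1 lookups: 1 * 90 = 90 ms
Total = 120 + 90 = 210 ms

210


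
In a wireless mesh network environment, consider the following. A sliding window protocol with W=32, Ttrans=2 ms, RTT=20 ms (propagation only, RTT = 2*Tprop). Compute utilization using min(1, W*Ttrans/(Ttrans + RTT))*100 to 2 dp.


Given: W = 32, Ttrans = 2 ms, RTT = 20 ms (= 2 * Tprop, Tprop = 10 ms)
Cycle time = Ttrans + RTT = 2 + 20 = 22 ms (first packet sent until its ACK returns)
W * Ttrans = 32 * 2 = 64 ms of sending per cycle
W * Ttrans / (Ttrans + RTT) = 64 / 22 = 2.909091
U = min(1, 2.909091) = 1.000000
U% = 100.00%

100.00
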